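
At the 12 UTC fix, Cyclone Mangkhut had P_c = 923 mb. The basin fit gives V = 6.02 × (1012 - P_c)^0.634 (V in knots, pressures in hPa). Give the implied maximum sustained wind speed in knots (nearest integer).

ΔP = 1012 − 923 = 89 mb.
89^0.634 ≈ 17.215.
V ≈ 6.02 × 17.215 ≈ 103.6 kt.

104 kt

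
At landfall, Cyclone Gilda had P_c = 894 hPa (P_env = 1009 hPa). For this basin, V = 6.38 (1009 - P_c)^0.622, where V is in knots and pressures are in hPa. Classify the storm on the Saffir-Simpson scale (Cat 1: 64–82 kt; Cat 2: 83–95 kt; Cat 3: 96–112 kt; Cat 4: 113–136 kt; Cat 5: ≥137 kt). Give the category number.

ΔP = 1009 − 894 = 115 hPa.
V ≈ 6.38 × 115^0.622 = 6.38 × 19.13 ≈ 122 kt.
122 kt falls in the Category 4 band.

4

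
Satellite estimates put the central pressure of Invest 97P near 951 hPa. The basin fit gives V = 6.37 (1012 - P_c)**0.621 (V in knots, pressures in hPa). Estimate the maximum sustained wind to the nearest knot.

82 kt

ΔP = 1012 − 951 = 61 hPa.
61^0.621 ≈ 12.844.
V ≈ 6.37 × 12.844 ≈ 81.8 kt.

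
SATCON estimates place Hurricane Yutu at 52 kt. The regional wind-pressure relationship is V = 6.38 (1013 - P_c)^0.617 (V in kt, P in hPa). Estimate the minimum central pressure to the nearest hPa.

ΔP = (V / 6.38)^(1/0.617) = (52/6.38)^1.621.
52/6.38 = 8.150; 8.150^1.621 ≈ 29.98 hPa.
P_c = 1013 − 29.98 = 983.02 ≈ 983 hPa.

983 hPa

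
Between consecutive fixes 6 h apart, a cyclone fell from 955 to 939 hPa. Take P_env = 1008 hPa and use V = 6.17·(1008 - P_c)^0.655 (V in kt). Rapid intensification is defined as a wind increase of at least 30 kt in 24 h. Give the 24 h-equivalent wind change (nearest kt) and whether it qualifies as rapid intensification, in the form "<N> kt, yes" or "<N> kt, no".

V₁: ΔP = 53, V ≈ 6.17 × 53^0.655 ≈ 83.12 kt.
V₂: ΔP = 69, V ≈ 6.17 × 69^0.655 ≈ 98.79 kt.
ΔV over 6 h = 15.67 kt → 24 h equivalent = 15.67 × 24/6 ≈ 62.68 kt.
63 kt ≥ 30 kt ⇒ rapid intensification.

63 kt, yes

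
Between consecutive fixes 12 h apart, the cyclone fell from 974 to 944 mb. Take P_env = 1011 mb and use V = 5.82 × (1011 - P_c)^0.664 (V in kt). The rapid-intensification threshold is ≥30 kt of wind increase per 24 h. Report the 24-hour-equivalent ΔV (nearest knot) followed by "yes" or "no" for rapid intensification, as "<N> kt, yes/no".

62 kt, yes

V₁: ΔP = 37, V ≈ 5.82 × 37^0.664 ≈ 64.00 kt.
V₂: ΔP = 67, V ≈ 5.82 × 67^0.664 ≈ 94.94 kt.
ΔV over 12 h = 30.94 kt → 24 h equivalent = 30.94 × 24/12 ≈ 61.88 kt.
62 kt ≥ 30 kt ⇒ rapid intensification.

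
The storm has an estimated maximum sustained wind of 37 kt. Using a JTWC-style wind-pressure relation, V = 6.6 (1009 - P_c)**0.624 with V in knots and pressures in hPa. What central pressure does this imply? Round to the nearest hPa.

ΔP = (V / 6.6)^(1/0.624) = (37/6.6)^1.603.
37/6.6 = 5.606; 5.606^1.603 ≈ 15.84 hPa.
P_c = 1009 − 15.84 = 993.16 ≈ 993 hPa.

993 hPa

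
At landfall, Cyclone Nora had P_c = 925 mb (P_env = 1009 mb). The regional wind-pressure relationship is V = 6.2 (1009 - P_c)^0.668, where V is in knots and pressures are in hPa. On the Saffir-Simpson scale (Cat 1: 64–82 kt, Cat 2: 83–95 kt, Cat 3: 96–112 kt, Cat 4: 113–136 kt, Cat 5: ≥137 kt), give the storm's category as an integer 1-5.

ΔP = 1009 − 925 = 84 mb.
V ≈ 6.2 × 84^0.668 = 6.2 × 19.29 ≈ 120 kt.
120 kt falls in the Category 4 band.

4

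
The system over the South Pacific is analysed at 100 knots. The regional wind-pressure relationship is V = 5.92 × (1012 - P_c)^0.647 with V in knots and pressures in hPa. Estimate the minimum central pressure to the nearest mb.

ΔP = (V / 5.92)^(1/0.647) = (100/5.92)^1.546.
100/5.92 = 16.892; 16.892^1.546 ≈ 78.98 mb.
P_c = 1012 − 78.98 = 933.02 ≈ 933 mb.

933 mb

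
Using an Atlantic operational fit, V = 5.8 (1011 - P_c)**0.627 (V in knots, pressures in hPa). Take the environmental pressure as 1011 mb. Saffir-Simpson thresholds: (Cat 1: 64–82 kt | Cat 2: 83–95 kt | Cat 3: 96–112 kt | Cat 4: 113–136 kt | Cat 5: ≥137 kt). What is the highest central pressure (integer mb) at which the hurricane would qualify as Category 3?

923 mb

Category 3 begins at V = 96 kt.
Required ΔP = (96/5.8)^(1/0.627) = 16.552^1.595 ≈ 87.89 mb.
P_c ≤ 1011 − 87.89 = 923.11, so the highest integer P_c is 923 mb.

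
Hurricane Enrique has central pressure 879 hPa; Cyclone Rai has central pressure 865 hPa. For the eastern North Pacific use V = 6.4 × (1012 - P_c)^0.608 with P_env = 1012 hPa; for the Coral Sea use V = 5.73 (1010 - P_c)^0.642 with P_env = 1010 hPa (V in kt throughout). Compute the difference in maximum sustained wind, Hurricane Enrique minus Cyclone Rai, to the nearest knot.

Hurricane Enrique: ΔP = 133; V ≈ 6.4 × 133^0.608 ≈ 125.16 kt.
Cyclone Rai: ΔP = 145; V ≈ 5.73 × 145^0.642 ≈ 139.88 kt.
Difference ≈ 125.16 − 139.88 = -14.72 → -15 kt.

-15 kt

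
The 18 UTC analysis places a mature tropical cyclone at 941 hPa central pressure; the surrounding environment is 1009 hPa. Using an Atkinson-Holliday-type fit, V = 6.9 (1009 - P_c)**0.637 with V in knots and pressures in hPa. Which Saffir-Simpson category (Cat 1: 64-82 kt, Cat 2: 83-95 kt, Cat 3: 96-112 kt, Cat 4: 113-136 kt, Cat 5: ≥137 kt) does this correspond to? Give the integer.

ΔP = 1009 − 941 = 68 hPa.
V ≈ 6.9 × 68^0.637 = 6.9 × 14.70 ≈ 101 kt.
101 kt falls in the Category 3 band.

3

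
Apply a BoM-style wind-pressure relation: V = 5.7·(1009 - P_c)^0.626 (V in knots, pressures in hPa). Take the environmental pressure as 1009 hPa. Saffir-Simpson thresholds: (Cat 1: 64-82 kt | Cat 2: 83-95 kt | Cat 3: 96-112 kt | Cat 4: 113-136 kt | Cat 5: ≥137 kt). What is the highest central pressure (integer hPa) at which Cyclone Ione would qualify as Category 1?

961 hPa

Category 1 begins at V = 64 kt.
Required ΔP = (64/5.7)^(1/0.626) = 11.228^1.597 ≈ 47.62 hPa.
P_c ≤ 1009 − 47.62 = 961.38, so the highest integer P_c is 961 hPa.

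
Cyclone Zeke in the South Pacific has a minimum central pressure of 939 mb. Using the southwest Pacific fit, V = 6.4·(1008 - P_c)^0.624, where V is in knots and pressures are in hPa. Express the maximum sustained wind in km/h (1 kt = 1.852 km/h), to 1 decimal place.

ΔP = 1008 − 939 = 69 mb.
V ≈ 6.4 × 69^0.624 = 6.4 × 14.042 ≈ 89.871 kt.
89.871 × 1.852 ≈ 166.44 km/h → 166.4 km/h.

166.4 km/h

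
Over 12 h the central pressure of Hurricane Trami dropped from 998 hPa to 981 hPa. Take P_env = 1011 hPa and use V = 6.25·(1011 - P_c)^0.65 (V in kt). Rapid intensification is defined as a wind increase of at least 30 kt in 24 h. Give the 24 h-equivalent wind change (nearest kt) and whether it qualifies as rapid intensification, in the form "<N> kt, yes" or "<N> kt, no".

48 kt, yes

V₁: ΔP = 13, V ≈ 6.25 × 13^0.65 ≈ 33.11 kt.
V₂: ΔP = 30, V ≈ 6.25 × 30^0.65 ≈ 57.02 kt.
ΔV over 12 h = 23.91 kt → 24 h equivalent = 23.91 × 24/12 ≈ 47.82 kt.
48 kt ≥ 30 kt ⇒ rapid intensification.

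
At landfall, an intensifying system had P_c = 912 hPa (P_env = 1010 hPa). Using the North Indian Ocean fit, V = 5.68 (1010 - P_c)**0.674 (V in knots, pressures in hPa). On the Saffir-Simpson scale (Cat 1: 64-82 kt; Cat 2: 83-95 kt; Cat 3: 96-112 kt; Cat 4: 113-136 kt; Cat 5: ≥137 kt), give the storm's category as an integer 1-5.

4

ΔP = 1010 − 912 = 98 hPa.
V ≈ 5.68 × 98^0.674 = 5.68 × 21.98 ≈ 125 kt.
125 kt falls in the Category 4 band.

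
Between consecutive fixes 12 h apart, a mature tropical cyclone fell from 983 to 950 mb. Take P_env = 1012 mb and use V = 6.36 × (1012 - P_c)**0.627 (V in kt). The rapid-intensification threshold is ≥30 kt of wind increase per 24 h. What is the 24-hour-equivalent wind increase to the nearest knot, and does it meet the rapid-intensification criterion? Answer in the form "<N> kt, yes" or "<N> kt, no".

V₁: ΔP = 29, V ≈ 6.36 × 29^0.627 ≈ 52.53 kt.
V₂: ΔP = 62, V ≈ 6.36 × 62^0.627 ≈ 84.58 kt.
ΔV over 12 h = 32.05 kt → 24 h equivalent = 32.05 × 24/12 ≈ 64.10 kt.
64 kt ≥ 30 kt ⇒ rapid intensification.

64 kt, yes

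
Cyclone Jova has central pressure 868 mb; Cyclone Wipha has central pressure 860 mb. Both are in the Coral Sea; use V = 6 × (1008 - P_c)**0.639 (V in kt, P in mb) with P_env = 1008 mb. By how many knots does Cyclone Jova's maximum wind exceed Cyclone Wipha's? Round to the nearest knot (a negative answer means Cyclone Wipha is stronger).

Cyclone Jova: ΔP = 140; V ≈ 6 × 140^0.639 ≈ 141.10 kt.
Cyclone Wipha: ΔP = 148; V ≈ 6 × 148^0.639 ≈ 146.20 kt.
Difference ≈ 141.10 − 146.20 = -5.10 → -5 kt.

-5 kt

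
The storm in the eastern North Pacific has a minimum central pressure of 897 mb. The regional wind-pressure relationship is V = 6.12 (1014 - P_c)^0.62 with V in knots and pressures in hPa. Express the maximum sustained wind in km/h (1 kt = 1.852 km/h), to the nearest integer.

ΔP = 1014 − 897 = 117 mb.
V ≈ 6.12 × 117^0.62 = 6.12 × 19.155 ≈ 117.227 kt.
117.227 × 1.852 ≈ 217.10 km/h → 217 km/h.

217 km/h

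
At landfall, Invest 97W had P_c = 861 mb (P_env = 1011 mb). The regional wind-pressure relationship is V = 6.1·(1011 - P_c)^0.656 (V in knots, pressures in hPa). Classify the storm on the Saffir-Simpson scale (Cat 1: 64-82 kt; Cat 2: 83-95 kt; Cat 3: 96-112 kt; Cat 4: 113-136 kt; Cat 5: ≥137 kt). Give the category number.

ΔP = 1011 − 861 = 150 mb.
V ≈ 6.1 × 150^0.656 = 6.1 × 26.76 ≈ 163 kt.
163 kt falls in the Category 5 band.

5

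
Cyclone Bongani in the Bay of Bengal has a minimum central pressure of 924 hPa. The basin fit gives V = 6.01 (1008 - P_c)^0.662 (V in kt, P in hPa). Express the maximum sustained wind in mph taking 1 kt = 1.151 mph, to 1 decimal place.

ΔP = 1008 − 924 = 84 hPa.
V ≈ 6.01 × 84^0.662 = 6.01 × 18.788 ≈ 112.914 kt.
112.914 × 1.151 ≈ 129.96 mph → 130.0 mph.

130.0 mph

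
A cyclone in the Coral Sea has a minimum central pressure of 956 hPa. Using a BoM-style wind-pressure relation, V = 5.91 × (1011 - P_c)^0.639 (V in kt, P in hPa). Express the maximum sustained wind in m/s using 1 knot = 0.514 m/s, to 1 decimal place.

39.3 m/s

ΔP = 1011 − 956 = 55 hPa.
V ≈ 5.91 × 55^0.639 = 5.91 × 12.945 ≈ 76.503 kt.
76.503 × 0.514 ≈ 39.32 m/s → 39.3 m/s.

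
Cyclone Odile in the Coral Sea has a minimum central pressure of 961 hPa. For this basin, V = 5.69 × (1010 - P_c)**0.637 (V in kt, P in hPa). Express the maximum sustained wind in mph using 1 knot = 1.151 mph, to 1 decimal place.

78.1 mph

ΔP = 1010 − 961 = 49 hPa.
V ≈ 5.69 × 49^0.637 = 5.69 × 11.930 ≈ 67.884 kt.
67.884 × 1.151 ≈ 78.13 mph → 78.1 mph.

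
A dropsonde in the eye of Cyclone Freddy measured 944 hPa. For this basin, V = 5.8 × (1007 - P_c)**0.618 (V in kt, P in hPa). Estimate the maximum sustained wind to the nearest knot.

ΔP = 1007 − 944 = 63 hPa.
63^0.618 ≈ 12.942.
V ≈ 5.8 × 12.942 ≈ 75.1 kt.

75 kt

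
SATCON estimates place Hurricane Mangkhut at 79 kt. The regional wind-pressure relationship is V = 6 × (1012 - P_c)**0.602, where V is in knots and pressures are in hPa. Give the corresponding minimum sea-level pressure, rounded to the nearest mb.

940 mb

ΔP = (V / 6)^(1/0.602) = (79/6)^1.661.
79/6 = 13.167; 13.167^1.661 ≈ 72.38 mb.
P_c = 1012 − 72.38 = 939.62 ≈ 940 mb.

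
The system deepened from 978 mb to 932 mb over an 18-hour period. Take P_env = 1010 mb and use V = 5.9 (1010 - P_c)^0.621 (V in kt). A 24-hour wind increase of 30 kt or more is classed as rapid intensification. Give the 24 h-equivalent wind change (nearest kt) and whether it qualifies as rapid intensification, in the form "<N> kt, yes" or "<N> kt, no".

V₁: ΔP = 32, V ≈ 5.9 × 32^0.621 ≈ 50.76 kt.
V₂: ΔP = 78, V ≈ 5.9 × 78^0.621 ≈ 88.28 kt.
ΔV over 18 h = 37.52 kt → 24 h equivalent = 37.52 × 24/18 ≈ 50.03 kt.
50 kt ≥ 30 kt ⇒ rapid intensification.

50 kt, yes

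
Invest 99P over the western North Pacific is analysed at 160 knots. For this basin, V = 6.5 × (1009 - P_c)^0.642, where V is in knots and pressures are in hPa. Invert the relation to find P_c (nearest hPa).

ΔP = (V / 6.5)^(1/0.642) = (160/6.5)^1.558.
160/6.5 = 24.615; 24.615^1.558 ≈ 146.89 hPa.
P_c = 1009 − 146.89 = 862.11 ≈ 862 hPa.

862 hPa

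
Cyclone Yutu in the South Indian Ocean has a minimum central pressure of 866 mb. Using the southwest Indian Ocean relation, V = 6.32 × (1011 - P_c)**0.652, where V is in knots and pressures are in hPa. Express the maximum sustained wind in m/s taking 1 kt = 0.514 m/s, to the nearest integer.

83 m/s

ΔP = 1011 − 866 = 145 mb.
V ≈ 6.32 × 145^0.652 = 6.32 × 25.657 ≈ 162.155 kt.
162.155 × 0.514 ≈ 83.35 m/s → 83 m/s.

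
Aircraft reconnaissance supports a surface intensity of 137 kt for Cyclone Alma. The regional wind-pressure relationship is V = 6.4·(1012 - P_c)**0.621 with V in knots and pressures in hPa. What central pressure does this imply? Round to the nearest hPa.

873 hPa

ΔP = (V / 6.4)^(1/0.621) = (137/6.4)^1.610.
137/6.4 = 21.406; 21.406^1.610 ≈ 138.86 hPa.
P_c = 1012 − 138.86 = 873.14 ≈ 873 hPa.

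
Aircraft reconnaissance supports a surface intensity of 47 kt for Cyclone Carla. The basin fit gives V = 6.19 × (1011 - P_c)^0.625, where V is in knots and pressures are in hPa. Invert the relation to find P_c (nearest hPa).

ΔP = (V / 6.19)^(1/0.625) = (47/6.19)^1.600.
47/6.19 = 7.593; 7.593^1.600 ≈ 25.62 hPa.
P_c = 1011 − 25.62 = 985.38 ≈ 985 hPa.

985 hPa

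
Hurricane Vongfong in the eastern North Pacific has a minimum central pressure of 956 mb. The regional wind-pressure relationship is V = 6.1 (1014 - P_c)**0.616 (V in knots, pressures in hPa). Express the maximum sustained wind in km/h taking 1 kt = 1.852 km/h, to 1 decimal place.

137.8 km/h

ΔP = 1014 − 956 = 58 mb.
V ≈ 6.1 × 58^0.616 = 6.1 × 12.198 ≈ 74.405 kt.
74.405 × 1.852 ≈ 137.80 km/h → 137.8 km/h.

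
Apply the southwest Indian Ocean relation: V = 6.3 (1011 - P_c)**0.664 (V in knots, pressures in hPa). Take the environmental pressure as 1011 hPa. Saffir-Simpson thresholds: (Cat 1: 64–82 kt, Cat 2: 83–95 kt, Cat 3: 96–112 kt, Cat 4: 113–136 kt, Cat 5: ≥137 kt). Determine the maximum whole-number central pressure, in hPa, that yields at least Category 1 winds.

978 hPa

Category 1 begins at V = 64 kt.
Required ΔP = (64/6.3)^(1/0.664) = 10.159^1.506 ≈ 32.83 hPa.
P_c ≤ 1011 − 32.83 = 978.17, so the highest integer P_c is 978 hPa.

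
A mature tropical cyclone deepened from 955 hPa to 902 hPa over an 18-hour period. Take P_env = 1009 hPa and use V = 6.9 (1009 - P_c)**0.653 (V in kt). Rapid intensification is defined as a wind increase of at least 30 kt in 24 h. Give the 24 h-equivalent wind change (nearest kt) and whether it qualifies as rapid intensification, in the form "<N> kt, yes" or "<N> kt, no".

V₁: ΔP = 54, V ≈ 6.9 × 54^0.653 ≈ 93.35 kt.
V₂: ΔP = 107, V ≈ 6.9 × 107^0.653 ≈ 145.89 kt.
ΔV over 18 h = 52.54 kt → 24 h equivalent = 52.54 × 24/18 ≈ 70.05 kt.
70 kt ≥ 30 kt ⇒ rapid intensification.

70 kt, yes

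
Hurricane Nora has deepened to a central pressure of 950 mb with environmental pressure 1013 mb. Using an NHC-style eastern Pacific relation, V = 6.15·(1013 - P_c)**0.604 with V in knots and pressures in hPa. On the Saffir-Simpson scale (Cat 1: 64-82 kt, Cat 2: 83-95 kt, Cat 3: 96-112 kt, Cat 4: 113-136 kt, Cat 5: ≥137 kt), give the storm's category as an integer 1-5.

ΔP = 1013 − 950 = 63 mb.
V ≈ 6.15 × 63^0.604 = 6.15 × 12.21 ≈ 75 kt.
75 kt falls in the Category 1 band.

1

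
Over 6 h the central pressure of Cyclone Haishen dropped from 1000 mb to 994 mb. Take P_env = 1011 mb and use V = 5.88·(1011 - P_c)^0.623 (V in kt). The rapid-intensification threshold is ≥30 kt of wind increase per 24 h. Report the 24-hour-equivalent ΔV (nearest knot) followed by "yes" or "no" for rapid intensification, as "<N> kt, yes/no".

V₁: ΔP = 11, V ≈ 5.88 × 11^0.623 ≈ 26.19 kt.
V₂: ΔP = 17, V ≈ 5.88 × 17^0.623 ≈ 34.35 kt.
ΔV over 6 h = 8.16 kt → 24 h equivalent = 8.16 × 24/6 ≈ 32.64 kt.
33 kt ≥ 30 kt ⇒ rapid intensification.

33 kt, yes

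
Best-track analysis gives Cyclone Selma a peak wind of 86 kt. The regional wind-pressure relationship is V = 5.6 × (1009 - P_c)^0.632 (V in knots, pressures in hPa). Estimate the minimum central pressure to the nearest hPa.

934 hPa

ΔP = (V / 5.6)^(1/0.632) = (86/5.6)^1.582.
86/5.6 = 15.357; 15.357^1.582 ≈ 75.35 hPa.
P_c = 1009 − 75.35 = 933.65 ≈ 934 hPa.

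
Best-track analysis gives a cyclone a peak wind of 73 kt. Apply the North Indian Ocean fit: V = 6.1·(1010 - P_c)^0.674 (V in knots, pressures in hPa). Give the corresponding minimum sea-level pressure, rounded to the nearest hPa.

970 hPa

ΔP = (V / 6.1)^(1/0.674) = (73/6.1)^1.484.
73/6.1 = 11.967; 11.967^1.484 ≈ 39.76 hPa.
P_c = 1010 − 39.76 = 970.24 ≈ 970 hPa.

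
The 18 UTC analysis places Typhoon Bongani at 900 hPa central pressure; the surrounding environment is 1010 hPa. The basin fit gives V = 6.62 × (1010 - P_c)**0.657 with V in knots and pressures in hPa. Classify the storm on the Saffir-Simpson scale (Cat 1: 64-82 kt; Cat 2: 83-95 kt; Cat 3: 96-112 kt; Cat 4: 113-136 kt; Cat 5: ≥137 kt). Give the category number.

5

ΔP = 1010 − 900 = 110 hPa.
V ≈ 6.62 × 110^0.657 = 6.62 × 21.94 ≈ 145 kt.
145 kt falls in the Category 5 band.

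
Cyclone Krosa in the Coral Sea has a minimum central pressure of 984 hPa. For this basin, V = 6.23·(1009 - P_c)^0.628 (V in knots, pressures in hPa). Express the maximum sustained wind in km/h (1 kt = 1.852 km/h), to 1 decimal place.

87.1 km/h

ΔP = 1009 − 984 = 25 hPa.
V ≈ 6.23 × 25^0.628 = 6.23 × 7.549 ≈ 47.032 kt.
47.032 × 1.852 ≈ 87.10 km/h → 87.1 km/h.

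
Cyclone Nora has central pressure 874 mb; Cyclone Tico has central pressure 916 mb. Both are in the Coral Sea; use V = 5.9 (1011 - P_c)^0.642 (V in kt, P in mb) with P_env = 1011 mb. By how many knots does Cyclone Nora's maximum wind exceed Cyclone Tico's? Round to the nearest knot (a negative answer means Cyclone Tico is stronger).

29 kt

Cyclone Nora: ΔP = 137; V ≈ 5.9 × 137^0.642 ≈ 138.88 kt.
Cyclone Tico: ΔP = 95; V ≈ 5.9 × 95^0.642 ≈ 109.79 kt.
Difference ≈ 138.88 − 109.79 = 29.09 → 29 kt.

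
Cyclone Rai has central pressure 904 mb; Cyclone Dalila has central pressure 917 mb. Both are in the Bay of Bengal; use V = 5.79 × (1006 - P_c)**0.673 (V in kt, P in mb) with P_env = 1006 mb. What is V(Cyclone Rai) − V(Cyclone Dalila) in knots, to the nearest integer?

Cyclone Rai: ΔP = 102; V ≈ 5.79 × 102^0.673 ≈ 130.16 kt.
Cyclone Dalila: ΔP = 89; V ≈ 5.79 × 89^0.673 ≈ 118.75 kt.
Difference ≈ 130.16 − 118.75 = 11.41 → 11 kt.

11 kt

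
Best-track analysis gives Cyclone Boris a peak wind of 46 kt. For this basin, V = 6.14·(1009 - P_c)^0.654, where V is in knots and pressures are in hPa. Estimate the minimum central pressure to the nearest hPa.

987 hPa

ΔP = (V / 6.14)^(1/0.654) = (46/6.14)^1.529.
46/6.14 = 7.492; 7.492^1.529 ≈ 21.74 hPa.
P_c = 1009 − 21.74 = 987.26 ≈ 987 hPa.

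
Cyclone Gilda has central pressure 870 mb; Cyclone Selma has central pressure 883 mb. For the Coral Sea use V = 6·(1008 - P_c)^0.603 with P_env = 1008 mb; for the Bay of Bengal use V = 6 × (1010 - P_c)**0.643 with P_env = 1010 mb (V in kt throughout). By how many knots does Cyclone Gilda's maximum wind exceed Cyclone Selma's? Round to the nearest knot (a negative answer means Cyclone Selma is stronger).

-18 kt

Cyclone Gilda: ΔP = 138; V ≈ 6 × 138^0.603 ≈ 117.08 kt.
Cyclone Selma: ΔP = 127; V ≈ 6 × 127^0.643 ≈ 135.18 kt.
Difference ≈ 117.08 − 135.18 = -18.10 → -18 kt.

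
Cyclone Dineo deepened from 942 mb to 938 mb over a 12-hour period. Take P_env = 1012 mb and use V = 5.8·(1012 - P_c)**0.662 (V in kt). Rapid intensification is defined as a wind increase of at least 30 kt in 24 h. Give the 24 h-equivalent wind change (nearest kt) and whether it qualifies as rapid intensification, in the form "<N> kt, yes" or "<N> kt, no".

7 kt, no

V₁: ΔP = 70, V ≈ 5.8 × 70^0.662 ≈ 96.58 kt.
V₂: ΔP = 74, V ≈ 5.8 × 74^0.662 ≈ 100.20 kt.
ΔV over 12 h = 3.62 kt → 24 h equivalent = 3.62 × 24/12 ≈ 7.24 kt.
7 kt < 30 kt ⇒ not rapid intensification.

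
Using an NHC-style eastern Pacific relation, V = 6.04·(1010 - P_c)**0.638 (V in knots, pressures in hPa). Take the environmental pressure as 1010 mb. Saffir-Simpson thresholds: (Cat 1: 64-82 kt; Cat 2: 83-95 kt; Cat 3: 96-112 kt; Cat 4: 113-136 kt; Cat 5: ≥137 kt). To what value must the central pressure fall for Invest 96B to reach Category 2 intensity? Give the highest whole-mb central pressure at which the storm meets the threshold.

Category 2 begins at V = 83 kt.
Required ΔP = (83/6.04)^(1/0.638) = 13.742^1.567 ≈ 60.78 mb.
P_c ≤ 1010 − 60.78 = 949.22, so the highest integer P_c is 949 mb.

949 mb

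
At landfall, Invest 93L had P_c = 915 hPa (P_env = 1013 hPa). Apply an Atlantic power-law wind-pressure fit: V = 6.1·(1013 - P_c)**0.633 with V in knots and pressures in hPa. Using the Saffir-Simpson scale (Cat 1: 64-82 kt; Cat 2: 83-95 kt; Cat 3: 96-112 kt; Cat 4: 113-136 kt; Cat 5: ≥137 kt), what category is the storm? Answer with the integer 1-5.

3

ΔP = 1013 − 915 = 98 hPa.
V ≈ 6.1 × 98^0.633 = 6.1 × 18.22 ≈ 111 kt.
111 kt falls in the Category 3 band.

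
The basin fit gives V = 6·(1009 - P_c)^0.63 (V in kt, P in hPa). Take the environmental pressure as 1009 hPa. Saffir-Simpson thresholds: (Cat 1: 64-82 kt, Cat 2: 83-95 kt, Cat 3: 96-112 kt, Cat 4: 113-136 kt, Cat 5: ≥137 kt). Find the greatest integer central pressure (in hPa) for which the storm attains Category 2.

944 hPa

Category 2 begins at V = 83 kt.
Required ΔP = (83/6)^(1/0.63) = 13.833^1.587 ≈ 64.71 hPa.
P_c ≤ 1009 − 64.71 = 944.29, so the highest integer P_c is 944 hPa.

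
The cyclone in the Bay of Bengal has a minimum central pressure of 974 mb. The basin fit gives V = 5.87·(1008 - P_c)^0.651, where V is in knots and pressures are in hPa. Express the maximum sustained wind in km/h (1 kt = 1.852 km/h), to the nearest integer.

108 km/h

ΔP = 1008 − 974 = 34 mb.
V ≈ 5.87 × 34^0.651 = 5.87 × 9.931 ≈ 58.295 kt.
58.295 × 1.852 ≈ 107.96 km/h → 108 km/h.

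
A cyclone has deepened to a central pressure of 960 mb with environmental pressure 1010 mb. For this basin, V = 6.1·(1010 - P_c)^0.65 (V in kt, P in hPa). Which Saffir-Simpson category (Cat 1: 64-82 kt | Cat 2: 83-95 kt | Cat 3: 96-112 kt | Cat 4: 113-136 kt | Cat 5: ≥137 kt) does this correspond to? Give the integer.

1

ΔP = 1010 − 960 = 50 mb.
V ≈ 6.1 × 50^0.65 = 6.1 × 12.72 ≈ 78 kt.
78 kt falls in the Category 1 band.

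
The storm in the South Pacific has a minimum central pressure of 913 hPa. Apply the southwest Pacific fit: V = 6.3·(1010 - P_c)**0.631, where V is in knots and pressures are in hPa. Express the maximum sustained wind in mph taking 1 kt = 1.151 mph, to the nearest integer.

ΔP = 1010 − 913 = 97 hPa.
V ≈ 6.3 × 97^0.631 = 6.3 × 17.933 ≈ 112.978 kt.
112.978 × 1.151 ≈ 130.04 mph → 130 mph.

130 mph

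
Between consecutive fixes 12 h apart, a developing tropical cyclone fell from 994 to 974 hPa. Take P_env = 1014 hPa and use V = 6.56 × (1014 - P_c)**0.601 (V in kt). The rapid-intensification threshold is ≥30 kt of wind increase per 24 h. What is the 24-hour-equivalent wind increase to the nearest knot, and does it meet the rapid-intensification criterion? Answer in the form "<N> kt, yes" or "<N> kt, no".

V₁: ΔP = 20, V ≈ 6.56 × 20^0.601 ≈ 39.70 kt.
V₂: ΔP = 40, V ≈ 6.56 × 40^0.601 ≈ 60.22 kt.
ΔV over 12 h = 20.52 kt → 24 h equivalent = 20.52 × 24/12 ≈ 41.04 kt.
41 kt ≥ 30 kt ⇒ rapid intensification.

41 kt, yes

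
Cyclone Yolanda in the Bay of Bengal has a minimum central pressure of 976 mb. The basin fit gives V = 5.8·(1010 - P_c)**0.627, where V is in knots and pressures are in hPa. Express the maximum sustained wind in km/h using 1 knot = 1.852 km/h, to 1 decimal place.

98.0 km/h

ΔP = 1010 − 976 = 34 mb.
V ≈ 5.8 × 34^0.627 = 5.8 × 9.125 ≈ 52.926 kt.
52.926 × 1.852 ≈ 98.02 km/h → 98.0 km/h.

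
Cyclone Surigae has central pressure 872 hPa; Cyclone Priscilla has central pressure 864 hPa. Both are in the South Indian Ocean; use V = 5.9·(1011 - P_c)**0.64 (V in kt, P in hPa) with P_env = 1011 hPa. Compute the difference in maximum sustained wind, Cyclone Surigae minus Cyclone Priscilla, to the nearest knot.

Cyclone Surigae: ΔP = 139; V ≈ 5.9 × 139^0.64 ≈ 138.80 kt.
Cyclone Priscilla: ΔP = 147; V ≈ 5.9 × 147^0.64 ≈ 143.86 kt.
Difference ≈ 138.80 − 143.86 = -5.06 → -5 kt.

-5 kt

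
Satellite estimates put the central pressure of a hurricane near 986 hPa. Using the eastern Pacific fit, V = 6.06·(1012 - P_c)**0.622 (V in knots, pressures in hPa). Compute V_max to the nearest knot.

46 kt

ΔP = 1012 − 986 = 26 hPa.
26^0.622 ≈ 7.588.
V ≈ 6.06 × 7.588 ≈ 46.0 kt.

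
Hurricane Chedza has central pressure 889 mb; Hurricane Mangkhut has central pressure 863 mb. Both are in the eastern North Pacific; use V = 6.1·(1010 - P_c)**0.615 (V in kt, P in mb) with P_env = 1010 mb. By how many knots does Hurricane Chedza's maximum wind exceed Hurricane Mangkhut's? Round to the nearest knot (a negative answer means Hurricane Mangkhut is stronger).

-15 kt

Hurricane Chedza: ΔP = 121; V ≈ 6.1 × 121^0.615 ≈ 116.48 kt.
Hurricane Mangkhut: ΔP = 147; V ≈ 6.1 × 147^0.615 ≈ 131.29 kt.
Difference ≈ 116.48 − 131.29 = -14.81 → -15 kt.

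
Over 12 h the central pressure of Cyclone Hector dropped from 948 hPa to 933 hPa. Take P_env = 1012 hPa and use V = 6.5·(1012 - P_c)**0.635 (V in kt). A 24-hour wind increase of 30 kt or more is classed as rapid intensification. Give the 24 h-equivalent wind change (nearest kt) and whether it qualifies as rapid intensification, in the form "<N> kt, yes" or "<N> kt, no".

V₁: ΔP = 64, V ≈ 6.5 × 64^0.635 ≈ 91.17 kt.
V₂: ΔP = 79, V ≈ 6.5 × 79^0.635 ≈ 104.21 kt.
ΔV over 12 h = 13.04 kt → 24 h equivalent = 13.04 × 24/12 ≈ 26.08 kt.
26 kt < 30 kt ⇒ not rapid intensification.

26 kt, no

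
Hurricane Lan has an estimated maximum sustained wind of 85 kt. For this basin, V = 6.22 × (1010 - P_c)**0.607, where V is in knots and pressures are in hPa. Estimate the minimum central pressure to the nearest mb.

ΔP = (V / 6.22)^(1/0.607) = (85/6.22)^1.647.
85/6.22 = 13.666; 13.666^1.647 ≈ 74.28 mb.
P_c = 1010 − 74.28 = 935.72 ≈ 936 mb.

936 mb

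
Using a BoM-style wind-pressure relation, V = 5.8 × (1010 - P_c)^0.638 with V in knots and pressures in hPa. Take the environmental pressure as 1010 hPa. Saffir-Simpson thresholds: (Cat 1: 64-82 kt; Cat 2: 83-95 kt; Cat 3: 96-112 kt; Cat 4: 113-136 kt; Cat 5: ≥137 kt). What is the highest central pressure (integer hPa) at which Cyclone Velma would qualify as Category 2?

945 hPa

Category 2 begins at V = 83 kt.
Required ΔP = (83/5.8)^(1/0.638) = 14.310^1.567 ≈ 64.77 hPa.
P_c ≤ 1010 − 64.77 = 945.23, so the highest integer P_c is 945 hPa.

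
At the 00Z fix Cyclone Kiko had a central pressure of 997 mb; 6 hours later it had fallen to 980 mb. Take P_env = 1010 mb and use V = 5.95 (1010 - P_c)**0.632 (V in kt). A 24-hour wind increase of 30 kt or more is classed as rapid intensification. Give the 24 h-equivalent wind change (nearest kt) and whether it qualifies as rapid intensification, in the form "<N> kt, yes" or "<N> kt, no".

V₁: ΔP = 13, V ≈ 5.95 × 13^0.632 ≈ 30.10 kt.
V₂: ΔP = 30, V ≈ 5.95 × 30^0.632 ≈ 51.06 kt.
ΔV over 6 h = 20.96 kt → 24 h equivalent = 20.96 × 24/6 ≈ 83.84 kt.
84 kt ≥ 30 kt ⇒ rapid intensification.

84 kt, yes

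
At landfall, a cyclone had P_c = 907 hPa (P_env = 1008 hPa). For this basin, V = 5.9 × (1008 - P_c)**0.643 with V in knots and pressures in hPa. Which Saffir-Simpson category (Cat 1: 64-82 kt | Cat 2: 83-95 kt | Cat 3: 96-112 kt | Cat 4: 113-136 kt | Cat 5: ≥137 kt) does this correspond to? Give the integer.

4

ΔP = 1008 − 907 = 101 hPa.
V ≈ 5.9 × 101^0.643 = 5.9 × 19.44 ≈ 115 kt.
115 kt falls in the Category 4 band.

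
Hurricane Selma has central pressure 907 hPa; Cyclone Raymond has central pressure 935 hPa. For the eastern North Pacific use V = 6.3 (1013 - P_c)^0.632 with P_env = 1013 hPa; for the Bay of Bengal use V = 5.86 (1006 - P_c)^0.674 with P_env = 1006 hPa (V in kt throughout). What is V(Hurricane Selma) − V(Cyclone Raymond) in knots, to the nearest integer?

16 kt

Hurricane Selma: ΔP = 106; V ≈ 6.3 × 106^0.632 ≈ 120.04 kt.
Cyclone Raymond: ΔP = 71; V ≈ 5.86 × 71^0.674 ≈ 103.67 kt.
Difference ≈ 120.04 − 103.67 = 16.37 → 16 kt.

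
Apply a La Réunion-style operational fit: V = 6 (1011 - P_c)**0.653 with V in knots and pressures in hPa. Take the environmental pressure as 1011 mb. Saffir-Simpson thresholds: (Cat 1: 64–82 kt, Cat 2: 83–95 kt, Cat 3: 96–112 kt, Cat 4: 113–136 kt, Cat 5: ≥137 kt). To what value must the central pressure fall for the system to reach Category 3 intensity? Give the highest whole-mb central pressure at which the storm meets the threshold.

941 mb

Category 3 begins at V = 96 kt.
Required ΔP = (96/6)^(1/0.653) = 16.000^1.531 ≈ 69.82 mb.
P_c ≤ 1011 − 69.82 = 941.18, so the highest integer P_c is 941 mb.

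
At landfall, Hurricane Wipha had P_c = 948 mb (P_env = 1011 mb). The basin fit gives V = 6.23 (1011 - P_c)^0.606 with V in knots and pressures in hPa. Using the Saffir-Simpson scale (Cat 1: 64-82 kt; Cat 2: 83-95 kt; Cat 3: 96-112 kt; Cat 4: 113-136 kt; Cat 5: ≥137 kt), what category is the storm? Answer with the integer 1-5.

ΔP = 1011 − 948 = 63 mb.
V ≈ 6.23 × 63^0.606 = 6.23 × 12.31 ≈ 77 kt.
77 kt falls in the Category 1 band.

1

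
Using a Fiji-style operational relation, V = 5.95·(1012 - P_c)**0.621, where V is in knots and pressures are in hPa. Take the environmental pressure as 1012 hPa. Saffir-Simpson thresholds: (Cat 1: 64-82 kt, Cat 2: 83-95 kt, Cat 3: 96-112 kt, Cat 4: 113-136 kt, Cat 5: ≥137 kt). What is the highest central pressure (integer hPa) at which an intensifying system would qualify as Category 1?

Category 1 begins at V = 64 kt.
Required ΔP = (64/5.95)^(1/0.621) = 10.756^1.610 ≈ 45.85 hPa.
P_c ≤ 1012 − 45.85 = 966.15, so the highest integer P_c is 966 hPa.

966 hPa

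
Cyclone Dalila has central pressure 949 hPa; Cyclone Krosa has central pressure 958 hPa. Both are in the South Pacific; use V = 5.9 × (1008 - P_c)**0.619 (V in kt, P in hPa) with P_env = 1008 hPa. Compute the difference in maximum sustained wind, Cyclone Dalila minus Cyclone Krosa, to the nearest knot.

7 kt

Cyclone Dalila: ΔP = 59; V ≈ 5.9 × 59^0.619 ≈ 73.62 kt.
Cyclone Krosa: ΔP = 50; V ≈ 5.9 × 50^0.619 ≈ 66.45 kt.
Difference ≈ 73.62 − 66.45 = 7.17 → 7 kt.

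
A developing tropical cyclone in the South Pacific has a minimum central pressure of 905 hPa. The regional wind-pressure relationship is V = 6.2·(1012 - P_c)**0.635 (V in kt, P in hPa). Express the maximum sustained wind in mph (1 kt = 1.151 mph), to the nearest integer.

ΔP = 1012 − 905 = 107 hPa.
V ≈ 6.2 × 107^0.635 = 6.2 × 19.438 ≈ 120.518 kt.
120.518 × 1.151 ≈ 138.72 mph → 139 mph.

139 mph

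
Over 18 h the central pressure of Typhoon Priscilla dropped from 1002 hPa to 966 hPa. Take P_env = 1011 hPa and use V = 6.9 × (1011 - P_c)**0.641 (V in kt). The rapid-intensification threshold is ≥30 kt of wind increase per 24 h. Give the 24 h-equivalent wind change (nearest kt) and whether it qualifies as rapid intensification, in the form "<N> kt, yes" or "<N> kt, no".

V₁: ΔP = 9, V ≈ 6.9 × 9^0.641 ≈ 28.22 kt.
V₂: ΔP = 45, V ≈ 6.9 × 45^0.641 ≈ 79.17 kt.
ΔV over 18 h = 50.95 kt → 24 h equivalent = 50.95 × 24/18 ≈ 67.93 kt.
68 kt ≥ 30 kt ⇒ rapid intensification.

68 kt, yes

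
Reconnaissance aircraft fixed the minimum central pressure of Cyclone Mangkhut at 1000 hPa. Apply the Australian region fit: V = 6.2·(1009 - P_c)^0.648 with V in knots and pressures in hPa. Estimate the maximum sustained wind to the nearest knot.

26 kt

ΔP = 1009 − 1000 = 9 hPa.
9^0.648 ≈ 4.153.
V ≈ 6.2 × 4.153 ≈ 25.7 kt.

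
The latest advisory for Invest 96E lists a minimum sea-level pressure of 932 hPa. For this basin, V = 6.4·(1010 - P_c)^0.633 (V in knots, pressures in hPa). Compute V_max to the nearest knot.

ΔP = 1010 − 932 = 78 hPa.
78^0.633 ≈ 15.765.
V ≈ 6.4 × 15.765 ≈ 100.9 kt.

101 kt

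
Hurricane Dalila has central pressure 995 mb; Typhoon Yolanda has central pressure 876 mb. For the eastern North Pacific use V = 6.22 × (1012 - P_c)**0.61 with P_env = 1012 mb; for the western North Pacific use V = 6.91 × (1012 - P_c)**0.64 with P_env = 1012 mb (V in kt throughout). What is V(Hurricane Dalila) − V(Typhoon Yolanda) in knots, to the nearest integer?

Hurricane Dalila: ΔP = 17; V ≈ 6.22 × 17^0.61 ≈ 35.02 kt.
Typhoon Yolanda: ΔP = 136; V ≈ 6.91 × 136^0.64 ≈ 160.30 kt.
Difference ≈ 35.02 − 160.30 = -125.28 → -125 kt.

-125 kt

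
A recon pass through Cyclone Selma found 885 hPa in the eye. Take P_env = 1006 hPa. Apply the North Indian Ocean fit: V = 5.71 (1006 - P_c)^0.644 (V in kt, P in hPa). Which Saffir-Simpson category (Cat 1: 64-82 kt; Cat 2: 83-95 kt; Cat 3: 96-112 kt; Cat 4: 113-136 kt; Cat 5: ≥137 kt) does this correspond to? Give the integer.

4

ΔP = 1006 − 885 = 121 hPa.
V ≈ 5.71 × 121^0.644 = 5.71 × 21.94 ≈ 125 kt.
125 kt falls in the Category 4 band.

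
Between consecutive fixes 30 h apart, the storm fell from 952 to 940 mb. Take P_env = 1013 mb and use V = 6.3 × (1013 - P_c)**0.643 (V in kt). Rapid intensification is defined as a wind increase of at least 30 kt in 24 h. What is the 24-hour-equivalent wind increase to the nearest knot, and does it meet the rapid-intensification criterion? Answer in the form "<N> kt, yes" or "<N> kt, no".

V₁: ΔP = 61, V ≈ 6.3 × 61^0.643 ≈ 88.57 kt.
V₂: ΔP = 73, V ≈ 6.3 × 73^0.643 ≈ 99.42 kt.
ΔV over 30 h = 10.85 kt → 24 h equivalent = 10.85 × 24/30 ≈ 8.68 kt.
9 kt < 30 kt ⇒ not rapid intensification.

9 kt, no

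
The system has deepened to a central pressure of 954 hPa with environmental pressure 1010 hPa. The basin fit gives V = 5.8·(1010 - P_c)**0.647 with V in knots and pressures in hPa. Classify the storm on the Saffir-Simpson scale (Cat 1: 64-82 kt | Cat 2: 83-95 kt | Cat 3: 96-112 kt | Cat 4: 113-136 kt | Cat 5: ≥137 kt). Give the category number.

1

ΔP = 1010 − 954 = 56 hPa.
V ≈ 5.8 × 56^0.647 = 5.8 × 13.52 ≈ 78 kt.
78 kt falls in the Category 1 band.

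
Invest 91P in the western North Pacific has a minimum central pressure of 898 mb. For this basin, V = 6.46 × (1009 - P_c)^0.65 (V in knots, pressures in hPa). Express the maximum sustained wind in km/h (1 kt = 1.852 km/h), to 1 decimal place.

255.5 km/h

ΔP = 1009 − 898 = 111 mb.
V ≈ 6.46 × 111^0.65 = 6.46 × 21.353 ≈ 137.941 kt.
137.941 × 1.852 ≈ 255.47 km/h → 255.5 km/h.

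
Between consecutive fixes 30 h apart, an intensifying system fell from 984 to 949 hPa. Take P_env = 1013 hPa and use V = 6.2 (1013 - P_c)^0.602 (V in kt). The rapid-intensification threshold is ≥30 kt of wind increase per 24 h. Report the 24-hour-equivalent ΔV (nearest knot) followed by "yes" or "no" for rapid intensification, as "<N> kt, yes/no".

V₁: ΔP = 29, V ≈ 6.2 × 29^0.602 ≈ 47.07 kt.
V₂: ΔP = 64, V ≈ 6.2 × 64^0.602 ≈ 75.81 kt.
ΔV over 30 h = 28.74 kt → 24 h equivalent = 28.74 × 24/30 ≈ 22.99 kt.
23 kt < 30 kt ⇒ not rapid intensification.

23 kt, no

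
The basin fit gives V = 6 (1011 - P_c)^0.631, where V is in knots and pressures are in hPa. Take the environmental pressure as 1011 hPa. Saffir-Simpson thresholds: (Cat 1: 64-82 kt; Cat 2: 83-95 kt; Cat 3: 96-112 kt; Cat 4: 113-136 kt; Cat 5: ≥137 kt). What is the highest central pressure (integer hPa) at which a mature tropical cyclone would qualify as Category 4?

Category 4 begins at V = 113 kt.
Required ΔP = (113/6)^(1/0.631) = 18.833^1.585 ≈ 104.83 hPa.
P_c ≤ 1011 − 104.83 = 906.17, so the highest integer P_c is 906 hPa.

906 hPa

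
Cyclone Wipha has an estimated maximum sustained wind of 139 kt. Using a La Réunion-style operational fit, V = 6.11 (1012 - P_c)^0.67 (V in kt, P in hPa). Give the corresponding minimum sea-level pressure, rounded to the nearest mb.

906 mb

ΔP = (V / 6.11)^(1/0.67) = (139/6.11)^1.493.
139/6.11 = 22.750; 22.750^1.493 ≈ 106.01 mb.
P_c = 1012 − 106.01 = 905.99 ≈ 906 mb.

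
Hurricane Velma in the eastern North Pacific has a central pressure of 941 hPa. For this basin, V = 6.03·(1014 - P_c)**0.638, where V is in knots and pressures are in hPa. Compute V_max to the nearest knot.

93 kt

ΔP = 1014 − 941 = 73 hPa.
73^0.638 ≈ 15.445.
V ≈ 6.03 × 15.445 ≈ 93.1 kt.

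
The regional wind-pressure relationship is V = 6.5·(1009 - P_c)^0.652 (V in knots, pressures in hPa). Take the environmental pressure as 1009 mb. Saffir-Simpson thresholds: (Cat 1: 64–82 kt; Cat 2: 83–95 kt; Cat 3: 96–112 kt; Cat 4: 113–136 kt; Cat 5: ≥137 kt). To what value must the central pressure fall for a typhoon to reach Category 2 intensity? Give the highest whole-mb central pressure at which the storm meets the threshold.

959 mb

Category 2 begins at V = 83 kt.
Required ΔP = (83/6.5)^(1/0.652) = 12.769^1.534 ≈ 49.72 mb.
P_c ≤ 1009 − 49.72 = 959.28, so the highest integer P_c is 959 mb.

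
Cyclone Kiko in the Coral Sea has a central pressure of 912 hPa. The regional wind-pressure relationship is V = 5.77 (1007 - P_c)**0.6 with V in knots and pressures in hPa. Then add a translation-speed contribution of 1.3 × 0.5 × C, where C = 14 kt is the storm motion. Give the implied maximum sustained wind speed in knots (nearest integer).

98 kt

ΔP = 1007 − 912 = 95 hPa.
95^0.6 ≈ 15.369.
V ≈ 5.77 × 15.369 ≈ 88.7 kt.
Translation term: 1.3 × 0.5 × 14 = 9.1 kt.
Corrected V ≈ 97.8 kt → 98 kt.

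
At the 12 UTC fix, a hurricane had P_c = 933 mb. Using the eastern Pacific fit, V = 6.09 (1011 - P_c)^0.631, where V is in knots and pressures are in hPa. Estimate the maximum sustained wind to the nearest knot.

ΔP = 1011 − 933 = 78 mb.
78^0.631 ≈ 15.628.
V ≈ 6.09 × 15.628 ≈ 95.2 kt.

95 kt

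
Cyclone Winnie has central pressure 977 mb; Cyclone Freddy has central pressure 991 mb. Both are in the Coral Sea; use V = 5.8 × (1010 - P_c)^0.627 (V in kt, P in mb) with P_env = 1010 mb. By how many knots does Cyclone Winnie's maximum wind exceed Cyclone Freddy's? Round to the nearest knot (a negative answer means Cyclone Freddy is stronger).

Cyclone Winnie: ΔP = 33; V ≈ 5.8 × 33^0.627 ≈ 51.94 kt.
Cyclone Freddy: ΔP = 19; V ≈ 5.8 × 19^0.627 ≈ 36.75 kt.
Difference ≈ 51.94 − 36.75 = 15.19 → 15 kt.

15 kt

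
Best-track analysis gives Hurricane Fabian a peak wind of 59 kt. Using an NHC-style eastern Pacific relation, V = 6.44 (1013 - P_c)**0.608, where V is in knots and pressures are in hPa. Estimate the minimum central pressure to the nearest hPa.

975 hPa

ΔP = (V / 6.44)^(1/0.608) = (59/6.44)^1.645.
59/6.44 = 9.161; 9.161^1.645 ≈ 38.21 hPa.
P_c = 1013 − 38.21 = 974.79 ≈ 975 hPa.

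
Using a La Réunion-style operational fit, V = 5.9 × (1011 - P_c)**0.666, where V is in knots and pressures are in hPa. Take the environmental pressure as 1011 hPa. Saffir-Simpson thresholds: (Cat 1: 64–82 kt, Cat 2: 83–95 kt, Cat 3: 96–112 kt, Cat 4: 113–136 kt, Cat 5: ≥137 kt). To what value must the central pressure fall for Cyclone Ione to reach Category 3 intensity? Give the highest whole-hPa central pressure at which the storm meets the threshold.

945 hPa

Category 3 begins at V = 96 kt.
Required ΔP = (96/5.9)^(1/0.666) = 16.271^1.502 ≈ 65.91 hPa.
P_c ≤ 1011 − 65.91 = 945.09, so the highest integer P_c is 945 hPa.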